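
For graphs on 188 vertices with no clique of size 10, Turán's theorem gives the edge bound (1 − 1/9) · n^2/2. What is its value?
Turán density bound = (8/9) · 188^2/2 = 141376/9 ≈ 15708.4444

Turán's theorem: ex(n, K_{r+1}) is achieved by the complete r-partite Turán graph T(n, r) with parts as balanced as possible, and is at most (1 − 1/r) · n^2/2. For r = 9, n = 188: the density bound is (8/9) · 35344/2 = 141376/9 ≈ 15708.4444. The integer-valued extremum is e(T(188, 9)) = 15708, which is strictly less than the density bound 141376/9 since 9 ∤ 188 (the parts of T(188, 9) cannot all be equal).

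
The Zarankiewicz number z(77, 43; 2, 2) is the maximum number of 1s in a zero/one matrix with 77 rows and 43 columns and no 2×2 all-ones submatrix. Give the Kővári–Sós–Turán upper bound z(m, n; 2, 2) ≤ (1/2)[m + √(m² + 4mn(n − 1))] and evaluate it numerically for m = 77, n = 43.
z(77, 43; 2, 2) ≤ (1/2)[77 + √(77² + 4·77·43·42)] = (1/2)[77 + √562177] = 413.3923

Kővári–Sós–Turán: let r_1, ..., r_77 be the row sums and z = Σ r_i the total number of 1s. Each pair of columns can share at most one row with both entries 1 (else a 2×2 all-ones block appears), so Σ_i C(r_i, 2) ≤ C(43, 2) = 903. By convexity Σ_i C(r_i, 2) ≥ 77·C(z/77, 2) = z(z − 77)/(2·77), giving z² − 77z − 77·43·42 ≤ 0 and hence z ≤ (1/2)[77 + √(5929 + 4·139062)] = (1/2)[77 + √562177] ≈ (1/2)(77 + 749.7846) = 413.3923.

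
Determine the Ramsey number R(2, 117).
R(2, 117) = 117

R(2, k) = k for all k ≥ 2: in a 2-colouring of K_k, either some edge is red (a red K_2) or all edges are blue (a blue K_k). And K_{116} coloured all-blue has no blue K_117, so R(2, 117) > 116. Hence R(2, 117) = 117.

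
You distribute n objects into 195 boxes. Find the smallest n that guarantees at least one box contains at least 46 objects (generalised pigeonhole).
n = (46 − 1)·195 + 1 = 8776

By the generalised pigeonhole principle, to guarantee some box contains ≥ r objects we need more than (r − 1) · k objects total. Threshold: n = (r − 1) · k + 1. With r = 46 and k = 195: n = 45 · 195 + 1 = 8775 + 1 = 8776. For n = 8775 = 45 · 195, we can put exactly 45 objects in every box, avoiding 46 in any single one — so 8776 is tight.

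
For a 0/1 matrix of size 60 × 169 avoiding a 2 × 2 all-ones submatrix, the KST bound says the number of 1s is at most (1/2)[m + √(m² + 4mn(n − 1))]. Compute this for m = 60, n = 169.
z(60, 169; 2, 2) ≤ (1/2)[60 + √(60² + 4·60·169·168)] = (1/2)[60 + √6817680] = 1335.5344

Kővári–Sós–Turán: let r_1, ..., r_60 be the row sums and z = Σ r_i the total number of 1s. Each pair of columns can share at most one row with both entries 1 (else a 2×2 all-ones block appears), so Σ_i C(r_i, 2) ≤ C(169, 2) = 14196. By convexity Σ_i C(r_i, 2) ≥ 60·C(z/60, 2) = z(z − 60)/(2·60), giving z² − 60z − 60·169·168 ≤ 0 and hence z ≤ (1/2)[60 + √(3600 + 4·1703520)] = (1/2)[60 + √6817680] ≈ (1/2)(60 + 2611.0687) = 1335.5344.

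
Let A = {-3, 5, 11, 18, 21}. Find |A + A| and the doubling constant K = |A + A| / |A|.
K = |A + A| / |A| = 15/5 = 3

Enumerate A + A = {a + b : a, b ∈ A}. With |A| = 5, there are |A|^2 = 25 ordered sum pairs; collecting distinct values, A + A = {-6, 2, 8, 10, 15, 16, 18, 22, 23, 26, 29, 32, 36, 39, 42}, so |A + A| = 15. Thus K = 15/5 = 3. For comparison, the minimum possible |A + A| over all 5-element sets is 2·5 − 1 = 9 (so min K = 9/5), attained only by arithmetic progressions.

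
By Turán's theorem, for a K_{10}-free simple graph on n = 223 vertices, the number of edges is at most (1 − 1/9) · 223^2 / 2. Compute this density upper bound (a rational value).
Turán density bound = (8/9) · 223^2/2 = 198916/9 ≈ 22101.7778

Turán's theorem: ex(n, K_{r+1}) is achieved by the complete r-partite Turán graph T(n, r) with parts as balanced as possible, and is at most (1 − 1/r) · n^2/2. For r = 9, n = 223: the density bound is (8/9) · 49729/2 = 198916/9 ≈ 22101.7778. The integer-valued extremum is e(T(223, 9)) = 22101, which is strictly less than the density bound 198916/9 since 9 ∤ 223 (the parts of T(223, 9) cannot all be equal).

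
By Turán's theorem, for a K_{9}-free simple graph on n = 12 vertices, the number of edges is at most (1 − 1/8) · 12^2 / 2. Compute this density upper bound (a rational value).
Turán density bound = (7/8) · 12^2/2 = 63

Turán's theorem: ex(n, K_{r+1}) is achieved by the complete r-partite Turán graph T(n, r) with parts as balanced as possible, and is at most (1 − 1/r) · n^2/2. For r = 8, n = 12: the density bound is (7/8) · 144/2 = 63. The integer-valued extremum is e(T(12, 8)) = 62, which is strictly less than the density bound 63 since 8 ∤ 12 (the parts of T(12, 8) cannot all be equal).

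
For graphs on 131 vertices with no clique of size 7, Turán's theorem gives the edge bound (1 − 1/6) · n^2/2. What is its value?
Turán density bound = (5/6) · 131^2/2 = 85805/12 ≈ 7150.4167

Turán's theorem: ex(n, K_{r+1}) is achieved by the complete r-partite Turán graph T(n, r) with parts as balanced as possible, and is at most (1 − 1/r) · n^2/2. For r = 6, n = 131: the density bound is (5/6) · 17161/2 = 85805/12 ≈ 7150.4167. The integer-valued extremum is e(T(131, 6)) = 7150, which is strictly less than the density bound 85805/12 since 6 ∤ 131 (the parts of T(131, 6) cannot all be equal).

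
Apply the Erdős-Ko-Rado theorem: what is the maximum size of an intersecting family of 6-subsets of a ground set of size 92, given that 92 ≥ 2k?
max |F| = C(91, 5) = 46504458

The Erdős-Ko-Rado theorem states: for n ≥ 2k, an intersecting family of k-subsets of an n-element set has size at most C(n − 1, k − 1), with equality for 'star' families {A ⊆ [n] : |A| = k, i ∈ A} (fix an element i). For n = 92, k = 6: C(91, 5) = 46504458.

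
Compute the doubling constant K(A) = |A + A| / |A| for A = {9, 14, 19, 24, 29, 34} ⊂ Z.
K = |A + A| / |A| = 11/6

Enumerate A + A = {a + b : a, b ∈ A}. With |A| = 6, there are |A|^2 = 36 ordered sum pairs; collecting distinct values, A + A = {18, 23, 28, 33, 38, 43, 48, 53, 58, 63, 68}, so |A + A| = 11. Thus K = 11/6. Here |A + A| = 2|A| − 1 = 11, the minimum possible — so K = 11/6 is minimal, which holds iff A is an arithmetic progression.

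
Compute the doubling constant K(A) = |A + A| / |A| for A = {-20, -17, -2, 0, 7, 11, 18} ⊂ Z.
K = |A + A| / |A| = 26/7

Enumerate A + A = {a + b : a, b ∈ A}. With |A| = 7, there are |A|^2 = 49 ordered sum pairs; collecting distinct values, A + A = {-40, -37, -34, -22, -20, -19, -17, -13, -10, -9, -6, -4, -2, 0, 1, 5, 7, 9, 11, 14, 16, 18, 22, 25, 29, 36}, so |A + A| = 26. Thus K = 26/7. For comparison, the minimum possible |A + A| over all 7-element sets is 2·7 − 1 = 13 (so min K = 13/7), attained only by arithmetic progressions.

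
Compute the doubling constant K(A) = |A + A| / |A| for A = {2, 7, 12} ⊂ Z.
K = |A + A| / |A| = 5/3

Enumerate A + A = {a + b : a, b ∈ A}. With |A| = 3, there are |A|^2 = 9 ordered sum pairs; collecting distinct values, A + A = {4, 9, 14, 19, 24}, so |A + A| = 5. Thus K = 5/3. Here |A + A| = 2|A| − 1 = 5, the minimum possible — so K = 5/3 is minimal, which holds iff A is an arithmetic progression.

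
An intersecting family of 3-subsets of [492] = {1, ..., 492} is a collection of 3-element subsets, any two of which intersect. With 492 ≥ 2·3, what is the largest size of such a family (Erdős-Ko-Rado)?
max |F| = C(491, 2) = 120295

Erdős-Ko-Rado (1961): when n ≥ 2k, max |F| = C(n−1, k−1). The bound is attained by the star {A : i ∈ A} for any fixed i ∈ [n]. Here C(492−1, 3−1) = C(491, 2) = 120295.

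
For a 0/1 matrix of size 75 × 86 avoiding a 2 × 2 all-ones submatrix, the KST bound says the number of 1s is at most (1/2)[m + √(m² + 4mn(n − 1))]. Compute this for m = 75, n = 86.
z(75, 86; 2, 2) ≤ (1/2)[75 + √(75² + 4·75·86·85)] = (1/2)[75 + √2198625] = 778.8881

Kővári–Sós–Turán: let r_1, ..., r_75 be the row sums and z = Σ r_i the total number of 1s. Each pair of columns can share at most one row with both entries 1 (else a 2×2 all-ones block appears), so Σ_i C(r_i, 2) ≤ C(86, 2) = 3655. By convexity Σ_i C(r_i, 2) ≥ 75·C(z/75, 2) = z(z − 75)/(2·75), giving z² − 75z − 75·86·85 ≤ 0 and hence z ≤ (1/2)[75 + √(5625 + 4·548250)] = (1/2)[75 + √2198625] ≈ (1/2)(75 + 1482.7761) = 778.8881.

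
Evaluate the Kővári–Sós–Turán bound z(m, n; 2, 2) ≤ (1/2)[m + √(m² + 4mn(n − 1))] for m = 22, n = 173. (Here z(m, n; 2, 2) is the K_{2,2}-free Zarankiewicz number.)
z(22, 173; 2, 2) ≤ (1/2)[22 + √(22² + 4·22·173·172)] = (1/2)[22 + √2619012] = 820.1681

Kővári–Sós–Turán: let r_1, ..., r_22 be the row sums and z = Σ r_i the total number of 1s. Each pair of columns can share at most one row with both entries 1 (else a 2×2 all-ones block appears), so Σ_i C(r_i, 2) ≤ C(173, 2) = 14878. By convexity Σ_i C(r_i, 2) ≥ 22·C(z/22, 2) = z(z − 22)/(2·22), giving z² − 22z − 22·173·172 ≤ 0 and hence z ≤ (1/2)[22 + √(484 + 4·654632)] = (1/2)[22 + √2619012] ≈ (1/2)(22 + 1618.3362) = 820.1681.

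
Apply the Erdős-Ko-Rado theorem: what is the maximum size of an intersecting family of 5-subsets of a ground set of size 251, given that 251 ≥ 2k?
max |F| = C(250, 4) = 158882750

The Erdős-Ko-Rado theorem states: for n ≥ 2k, an intersecting family of k-subsets of an n-element set has size at most C(n − 1, k − 1), with equality for 'star' families {A ⊆ [n] : |A| = k, i ∈ A} (fix an element i). For n = 251, k = 5: C(250, 4) = 158882750.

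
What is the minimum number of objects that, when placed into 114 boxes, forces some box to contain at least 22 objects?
n = (22 − 1)·114 + 1 = 2395

By the generalised pigeonhole principle, to guarantee some box contains ≥ r objects we need more than (r − 1) · k objects total. Threshold: n = (r − 1) · k + 1. With r = 22 and k = 114: n = 21 · 114 + 1 = 2394 + 1 = 2395. For n = 2394 = 21 · 114, we can put exactly 21 objects in every box, avoiding 22 in any single one — so 2395 is tight.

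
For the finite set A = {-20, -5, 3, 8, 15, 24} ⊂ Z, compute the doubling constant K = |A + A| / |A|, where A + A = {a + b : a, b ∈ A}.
K = |A + A| / |A| = 21/6 = 7/2

Enumerate A + A = {a + b : a, b ∈ A}. With |A| = 6, there are |A|^2 = 36 ordered sum pairs; collecting distinct values, A + A = {-40, -25, -17, -12, -10, -5, -2, 3, 4, 6, 10, 11, 16, 18, 19, 23, 27, 30, 32, 39, 48}, so |A + A| = 21. Thus K = 21/6 = 7/2. For comparison, the minimum possible |A + A| over all 6-element sets is 2·6 − 1 = 11 (so min K = 11/6), attained only by arithmetic progressions.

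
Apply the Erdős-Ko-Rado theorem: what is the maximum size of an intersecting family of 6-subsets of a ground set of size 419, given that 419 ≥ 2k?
max |F| = C(418, 5) = 103818048048

The Erdős-Ko-Rado theorem states: for n ≥ 2k, an intersecting family of k-subsets of an n-element set has size at most C(n − 1, k − 1), with equality for 'star' families {A ⊆ [n] : |A| = k, i ∈ A} (fix an element i). For n = 419, k = 6: C(418, 5) = 103818048048.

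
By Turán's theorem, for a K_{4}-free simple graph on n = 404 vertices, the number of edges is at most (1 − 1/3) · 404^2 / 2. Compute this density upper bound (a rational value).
Turán density bound = (2/3) · 404^2/2 = 163216/3 ≈ 54405.3333

Turán's theorem: ex(n, K_{r+1}) is achieved by the complete r-partite Turán graph T(n, r) with parts as balanced as possible, and is at most (1 − 1/r) · n^2/2. For r = 3, n = 404: the density bound is (2/3) · 163216/2 = 163216/3 ≈ 54405.3333. The integer-valued extremum is e(T(404, 3)) = 54405, which is strictly less than the density bound 163216/3 since 3 ∤ 404 (the parts of T(404, 3) cannot all be equal).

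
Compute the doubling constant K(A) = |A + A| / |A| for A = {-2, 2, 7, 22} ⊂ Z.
K = |A + A| / |A| = 10/4 = 5/2

Enumerate A + A = {a + b : a, b ∈ A}. With |A| = 4, there are |A|^2 = 16 ordered sum pairs; collecting distinct values, A + A = {-4, 0, 4, 5, 9, 14, 20, 24, 29, 44}, so |A + A| = 10. Thus K = 10/4 = 5/2. For comparison, the minimum possible |A + A| over all 4-element sets is 2·4 − 1 = 7 (so min K = 7/4), attained only by arithmetic progressions.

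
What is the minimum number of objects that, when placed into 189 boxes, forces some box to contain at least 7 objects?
n = (7 − 1)·189 + 1 = 1135

By the generalised pigeonhole principle, to guarantee some box contains ≥ r objects we need more than (r − 1) · k objects total. Threshold: n = (r − 1) · k + 1. With r = 7 and k = 189: n = 6 · 189 + 1 = 1134 + 1 = 1135. For n = 1134 = 6 · 189, we can put exactly 6 objects in every box, avoiding 7 in any single one — so 1135 is tight.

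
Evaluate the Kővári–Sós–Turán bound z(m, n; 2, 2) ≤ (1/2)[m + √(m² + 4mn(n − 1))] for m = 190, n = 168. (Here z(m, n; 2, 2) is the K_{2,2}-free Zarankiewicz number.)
z(190, 168; 2, 2) ≤ (1/2)[190 + √(190² + 4·190·168·167)] = (1/2)[190 + √21358660] = 2405.7715

Kővári–Sós–Turán: let r_1, ..., r_190 be the row sums and z = Σ r_i the total number of 1s. Each pair of columns can share at most one row with both entries 1 (else a 2×2 all-ones block appears), so Σ_i C(r_i, 2) ≤ C(168, 2) = 14028. By convexity Σ_i C(r_i, 2) ≥ 190·C(z/190, 2) = z(z − 190)/(2·190), giving z² − 190z − 190·168·167 ≤ 0 and hence z ≤ (1/2)[190 + √(36100 + 4·5330640)] = (1/2)[190 + √21358660] ≈ (1/2)(190 + 4621.543) = 2405.7715.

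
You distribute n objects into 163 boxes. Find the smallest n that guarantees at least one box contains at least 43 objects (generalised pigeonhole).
n = (43 − 1)·163 + 1 = 6847

By the generalised pigeonhole principle, to guarantee some box contains ≥ r objects we need more than (r − 1) · k objects total. Threshold: n = (r − 1) · k + 1. With r = 43 and k = 163: n = 42 · 163 + 1 = 6846 + 1 = 6847. For n = 6846 = 42 · 163, we can put exactly 42 objects in every box, avoiding 43 in any single one — so 6847 is tight.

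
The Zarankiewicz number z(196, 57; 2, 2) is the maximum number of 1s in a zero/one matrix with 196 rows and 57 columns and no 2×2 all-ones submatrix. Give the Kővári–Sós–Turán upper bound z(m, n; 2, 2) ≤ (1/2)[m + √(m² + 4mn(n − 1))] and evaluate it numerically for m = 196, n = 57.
z(196, 57; 2, 2) ≤ (1/2)[196 + √(196² + 4·196·57·56)] = (1/2)[196 + √2540944] = 895.0169

Kővári–Sós–Turán: let r_1, ..., r_196 be the row sums and z = Σ r_i the total number of 1s. Each pair of columns can share at most one row with both entries 1 (else a 2×2 all-ones block appears), so Σ_i C(r_i, 2) ≤ C(57, 2) = 1596. By convexity Σ_i C(r_i, 2) ≥ 196·C(z/196, 2) = z(z − 196)/(2·196), giving z² − 196z − 196·57·56 ≤ 0 and hence z ≤ (1/2)[196 + √(38416 + 4·625632)] = (1/2)[196 + √2540944] ≈ (1/2)(196 + 1594.0339) = 895.0169.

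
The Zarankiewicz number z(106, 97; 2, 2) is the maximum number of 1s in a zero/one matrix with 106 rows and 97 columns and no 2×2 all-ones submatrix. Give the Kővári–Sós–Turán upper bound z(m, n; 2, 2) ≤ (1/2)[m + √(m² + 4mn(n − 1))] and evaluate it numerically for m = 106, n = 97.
z(106, 97; 2, 2) ≤ (1/2)[106 + √(106² + 4·106·97·96)] = (1/2)[106 + √3959524] = 1047.9276

Kővári–Sós–Turán: let r_1, ..., r_106 be the row sums and z = Σ r_i the total number of 1s. Each pair of columns can share at most one row with both entries 1 (else a 2×2 all-ones block appears), so Σ_i C(r_i, 2) ≤ C(97, 2) = 4656. By convexity Σ_i C(r_i, 2) ≥ 106·C(z/106, 2) = z(z − 106)/(2·106), giving z² − 106z − 106·97·96 ≤ 0 and hence z ≤ (1/2)[106 + √(11236 + 4·987072)] = (1/2)[106 + √3959524] ≈ (1/2)(106 + 1989.8553) = 1047.9276.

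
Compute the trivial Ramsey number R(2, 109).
R(2, 109) = 109

R(2, k) = k for all k ≥ 2: in a 2-colouring of K_k, either some edge is red (a red K_2) or all edges are blue (a blue K_k). And K_{108} coloured all-blue has no blue K_109, so R(2, 109) > 108. Hence R(2, 109) = 109.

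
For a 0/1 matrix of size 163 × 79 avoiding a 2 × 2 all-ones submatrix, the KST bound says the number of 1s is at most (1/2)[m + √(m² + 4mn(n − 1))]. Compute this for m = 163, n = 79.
z(163, 79; 2, 2) ≤ (1/2)[163 + √(163² + 4·163·79·78)] = (1/2)[163 + √4044193] = 1087.009

Kővári–Sós–Turán: let r_1, ..., r_163 be the row sums and z = Σ r_i the total number of 1s. Each pair of columns can share at most one row with both entries 1 (else a 2×2 all-ones block appears), so Σ_i C(r_i, 2) ≤ C(79, 2) = 3081. By convexity Σ_i C(r_i, 2) ≥ 163·C(z/163, 2) = z(z − 163)/(2·163), giving z² − 163z − 163·79·78 ≤ 0 and hence z ≤ (1/2)[163 + √(26569 + 4·1004406)] = (1/2)[163 + √4044193] ≈ (1/2)(163 + 2011.0179) = 1087.009.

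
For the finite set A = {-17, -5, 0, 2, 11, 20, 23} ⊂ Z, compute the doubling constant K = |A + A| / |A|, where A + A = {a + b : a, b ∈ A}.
K = |A + A| / |A| = 26/7

Enumerate A + A = {a + b : a, b ∈ A}. With |A| = 7, there are |A|^2 = 49 ordered sum pairs; collecting distinct values, A + A = {-34, -22, -17, -15, -10, -6, -5, -3, 0, 2, 3, 4, 6, 11, 13, 15, 18, 20, 22, 23, 25, 31, 34, 40, 43, 46}, so |A + A| = 26. Thus K = 26/7. For comparison, the minimum possible |A + A| over all 7-element sets is 2·7 − 1 = 13 (so min K = 13/7), attained only by arithmetic progressions.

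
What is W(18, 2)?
W(18, 2) = 18 + 1 = 19

A 2-term AP is any pair of integers, so a monochromatic 2-AP exists iff some colour is used at least twice. With 18 colours, the colouring i ↦ i on {1, ..., 18} uses each colour once, avoiding any monochromatic pair, so W(18, 2) > 18. For {1, ..., 19}, pigeonhole forces two integers of the same colour, which form a monochromatic 2-AP. Hence W(18, 2) = 19.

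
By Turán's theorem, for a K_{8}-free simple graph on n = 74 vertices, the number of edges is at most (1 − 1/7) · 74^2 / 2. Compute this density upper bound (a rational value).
Turán density bound = (6/7) · 74^2/2 = 16428/7 ≈ 2346.8571

Turán's theorem: ex(n, K_{r+1}) is achieved by the complete r-partite Turán graph T(n, r) with parts as balanced as possible, and is at most (1 − 1/r) · n^2/2. For r = 7, n = 74: the density bound is (6/7) · 5476/2 = 16428/7 ≈ 2346.8571. The integer-valued extremum is e(T(74, 7)) = 2346, which is strictly less than the density bound 16428/7 since 7 ∤ 74 (the parts of T(74, 7) cannot all be equal).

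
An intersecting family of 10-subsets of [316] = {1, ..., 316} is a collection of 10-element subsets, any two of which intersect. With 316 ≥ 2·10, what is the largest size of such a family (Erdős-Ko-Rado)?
max |F| = C(315, 9) = 74980055027883005

Erdős-Ko-Rado (1961): when n ≥ 2k, max |F| = C(n−1, k−1). The bound is attained by the star {A : i ∈ A} for any fixed i ∈ [n]. Here C(316−1, 10−1) = C(315, 9) = 74980055027883005.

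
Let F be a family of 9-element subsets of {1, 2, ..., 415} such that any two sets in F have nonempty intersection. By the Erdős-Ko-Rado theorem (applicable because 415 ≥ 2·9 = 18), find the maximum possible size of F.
max |F| = C(414, 8) = 19995425223496173

The Erdős-Ko-Rado theorem states: for n ≥ 2k, an intersecting family of k-subsets of an n-element set has size at most C(n − 1, k − 1), with equality for 'star' families {A ⊆ [n] : |A| = k, i ∈ A} (fix an element i). For n = 415, k = 9: C(414, 8) = 19995425223496173.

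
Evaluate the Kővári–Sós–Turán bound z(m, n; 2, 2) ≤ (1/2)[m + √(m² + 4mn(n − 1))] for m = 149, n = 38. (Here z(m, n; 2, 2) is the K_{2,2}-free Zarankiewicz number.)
z(149, 38; 2, 2) ≤ (1/2)[149 + √(149² + 4·149·38·37)] = (1/2)[149 + √860177] = 538.2286

Kővári–Sós–Turán: let r_1, ..., r_149 be the row sums and z = Σ r_i the total number of 1s. Each pair of columns can share at most one row with both entries 1 (else a 2×2 all-ones block appears), so Σ_i C(r_i, 2) ≤ C(38, 2) = 703. By convexity Σ_i C(r_i, 2) ≥ 149·C(z/149, 2) = z(z − 149)/(2·149), giving z² − 149z − 149·38·37 ≤ 0 and hence z ≤ (1/2)[149 + √(22201 + 4·209494)] = (1/2)[149 + √860177] ≈ (1/2)(149 + 927.4573) = 538.2286.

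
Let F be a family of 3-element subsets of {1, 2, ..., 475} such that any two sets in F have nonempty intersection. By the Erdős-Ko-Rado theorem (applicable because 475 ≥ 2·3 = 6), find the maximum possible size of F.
max |F| = C(474, 2) = 112101

Erdős-Ko-Rado (1961): when n ≥ 2k, max |F| = C(n−1, k−1). The bound is attained by the star {A : i ∈ A} for any fixed i ∈ [n]. Here C(475−1, 3−1) = C(474, 2) = 112101.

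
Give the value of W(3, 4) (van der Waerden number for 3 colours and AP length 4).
W(3, 4) = 293

W(3, 4) = 293. The lower bound W(3, 4) > 292 comes from an explicit good 3-colouring of [1, 292]; the upper bound W(3, 4) ≤ 293 was verified by exhaustive search over 3-colourings of [1, 293].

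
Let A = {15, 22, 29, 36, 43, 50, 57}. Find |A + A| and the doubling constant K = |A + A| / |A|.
K = |A + A| / |A| = 13/7

Enumerate A + A = {a + b : a, b ∈ A}. With |A| = 7, there are |A|^2 = 49 ordered sum pairs; collecting distinct values, A + A = {30, 37, 44, 51, 58, 65, 72, 79, 86, 93, 100, 107, 114}, so |A + A| = 13. Thus K = 13/7. Here |A + A| = 2|A| − 1 = 13, the minimum possible — so K = 13/7 is minimal, which holds iff A is an arithmetic progression.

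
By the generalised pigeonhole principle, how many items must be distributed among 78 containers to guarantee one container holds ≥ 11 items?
n = (11 − 1)·78 + 1 = 781

By the generalised pigeonhole principle, to guarantee some box contains ≥ r objects we need more than (r − 1) · k objects total. Threshold: n = (r − 1) · k + 1. With r = 11 and k = 78: n = 10 · 78 + 1 = 780 + 1 = 781. For n = 780 = 10 · 78, we can put exactly 10 objects in every box, avoiding 11 in any single one — so 781 is tight.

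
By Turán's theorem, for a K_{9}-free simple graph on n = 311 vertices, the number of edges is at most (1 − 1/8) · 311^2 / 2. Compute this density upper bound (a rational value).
Turán density bound = (7/8) · 311^2/2 = 677047/16 ≈ 42315.4375

Turán's theorem: ex(n, K_{r+1}) is achieved by the complete r-partite Turán graph T(n, r) with parts as balanced as possible, and is at most (1 − 1/r) · n^2/2. For r = 8, n = 311: the density bound is (7/8) · 96721/2 = 677047/16 ≈ 42315.4375. The integer-valued extremum is e(T(311, 8)) = 42315, which is strictly less than the density bound 677047/16 since 8 ∤ 311 (the parts of T(311, 8) cannot all be equal).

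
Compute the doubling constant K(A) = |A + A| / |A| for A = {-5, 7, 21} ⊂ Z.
K = |A + A| / |A| = 6/3 = 2

Enumerate A + A = {a + b : a, b ∈ A}. With |A| = 3, there are |A|^2 = 9 ordered sum pairs; collecting distinct values, A + A = {-10, 2, 14, 16, 28, 42}, so |A + A| = 6. Thus K = 6/3 = 2. For comparison, the minimum possible |A + A| over all 3-element sets is 2·3 − 1 = 5 (so min K = 5/3), attained only by arithmetic progressions.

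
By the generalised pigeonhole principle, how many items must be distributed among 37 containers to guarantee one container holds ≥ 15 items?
n = (15 − 1)·37 + 1 = 519

By the generalised pigeonhole principle, to guarantee some box contains ≥ r objects we need more than (r − 1) · k objects total. Threshold: n = (r − 1) · k + 1. With r = 15 and k = 37: n = 14 · 37 + 1 = 518 + 1 = 519. For n = 518 = 14 · 37, we can put exactly 14 objects in every box, avoiding 15 in any single one — so 519 is tight.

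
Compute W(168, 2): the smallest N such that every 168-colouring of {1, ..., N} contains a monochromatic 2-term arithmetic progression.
W(168, 2) = 168 + 1 = 169

A 2-term AP is any pair of integers, so a monochromatic 2-AP exists iff some colour is used at least twice. With 168 colours, the colouring i ↦ i on {1, ..., 168} uses each colour once, avoiding any monochromatic pair, so W(168, 2) > 168. For {1, ..., 169}, pigeonhole forces two integers of the same colour, which form a monochromatic 2-AP. Hence W(168, 2) = 169.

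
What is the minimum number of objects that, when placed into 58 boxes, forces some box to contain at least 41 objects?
n = (41 − 1)·58 + 1 = 2321

By the generalised pigeonhole principle, to guarantee some box contains ≥ r objects we need more than (r − 1) · k objects total. Threshold: n = (r − 1) · k + 1. With r = 41 and k = 58: n = 40 · 58 + 1 = 2320 + 1 = 2321. For n = 2320 = 40 · 58, we can put exactly 40 objects in every box, avoiding 41 in any single one — so 2321 is tight.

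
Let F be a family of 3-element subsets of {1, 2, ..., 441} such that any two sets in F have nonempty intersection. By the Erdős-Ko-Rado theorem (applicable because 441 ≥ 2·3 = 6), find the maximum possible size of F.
max |F| = C(440, 2) = 96580

The Erdős-Ko-Rado theorem states: for n ≥ 2k, an intersecting family of k-subsets of an n-element set has size at most C(n − 1, k − 1), with equality for 'star' families {A ⊆ [n] : |A| = k, i ∈ A} (fix an element i). For n = 441, k = 3: C(440, 2) = 96580.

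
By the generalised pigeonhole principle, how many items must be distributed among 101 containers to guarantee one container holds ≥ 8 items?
n = (8 − 1)·101 + 1 = 708

By the generalised pigeonhole principle, to guarantee some box contains ≥ r objects we need more than (r − 1) · k objects total. Threshold: n = (r − 1) · k + 1. With r = 8 and k = 101: n = 7 · 101 + 1 = 707 + 1 = 708. For n = 707 = 7 · 101, we can put exactly 7 objects in every box, avoiding 8 in any single one — so 708 is tight.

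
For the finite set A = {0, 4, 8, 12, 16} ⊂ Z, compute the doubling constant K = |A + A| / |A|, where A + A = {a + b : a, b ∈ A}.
K = |A + A| / |A| = 9/5

Enumerate A + A = {a + b : a, b ∈ A}. With |A| = 5, there are |A|^2 = 25 ordered sum pairs; collecting distinct values, A + A = {0, 4, 8, 12, 16, 20, 24, 28, 32}, so |A + A| = 9. Thus K = 9/5. Here |A + A| = 2|A| − 1 = 9, the minimum possible — so K = 9/5 is minimal, which holds iff A is an arithmetic progression.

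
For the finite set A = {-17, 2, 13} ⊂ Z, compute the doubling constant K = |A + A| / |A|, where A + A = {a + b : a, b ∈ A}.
K = |A + A| / |A| = 6/3 = 2

Enumerate A + A = {a + b : a, b ∈ A}. With |A| = 3, there are |A|^2 = 9 ordered sum pairs; collecting distinct values, A + A = {-34, -15, -4, 4, 15, 26}, so |A + A| = 6. Thus K = 6/3 = 2. For comparison, the minimum possible |A + A| over all 3-element sets is 2·3 − 1 = 5 (so min K = 5/3), attained only by arithmetic progressions.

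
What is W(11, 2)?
W(11, 2) = 11 + 1 = 12

A 2-term AP is any pair of integers, so a monochromatic 2-AP exists iff some colour is used at least twice. With 11 colours, the colouring i ↦ i on {1, ..., 11} uses each colour once, avoiding any monochromatic pair, so W(11, 2) > 11. For {1, ..., 12}, pigeonhole forces two integers of the same colour, which form a monochromatic 2-AP. Hence W(11, 2) = 12.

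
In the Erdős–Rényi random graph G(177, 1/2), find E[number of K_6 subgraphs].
E[# K_6] = C(177, 6) · (1/2)^C(6, 2) = 39202637320 / 2^15 = 4900329665/4096 ≈ 1196369.547119

For each 6-subset S of vertices (there are C(177, 6) = 39202637320 such S), let X_S = 1 if S induces a K_6 (all C(6, 2) = 15 edges present). Then P(X_S = 1) = (1/2)^15 = 1/32768. By linearity of expectation, E[# K_6] = C(177, 6) · (1/2)^15 = 39202637320 / 32768 = 4900329665/4096 ≈ 1196369.547119.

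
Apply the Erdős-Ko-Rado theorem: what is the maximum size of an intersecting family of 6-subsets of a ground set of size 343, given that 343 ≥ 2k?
max |F| = C(342, 5) = 37861215678

Erdős-Ko-Rado (1961): when n ≥ 2k, max |F| = C(n−1, k−1). The bound is attained by the star {A : i ∈ A} for any fixed i ∈ [n]. Here C(343−1, 6−1) = C(342, 5) = 37861215678.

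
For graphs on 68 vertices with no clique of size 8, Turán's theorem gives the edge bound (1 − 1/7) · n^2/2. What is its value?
Turán density bound = (6/7) · 68^2/2 = 13872/7 ≈ 1981.7143

Turán's theorem: ex(n, K_{r+1}) is achieved by the complete r-partite Turán graph T(n, r) with parts as balanced as possible, and is at most (1 − 1/r) · n^2/2. For r = 7, n = 68: the density bound is (6/7) · 4624/2 = 13872/7 ≈ 1981.7143. The integer-valued extremum is e(T(68, 7)) = 1981, which is strictly less than the density bound 13872/7 since 7 ∤ 68 (the parts of T(68, 7) cannot all be equal).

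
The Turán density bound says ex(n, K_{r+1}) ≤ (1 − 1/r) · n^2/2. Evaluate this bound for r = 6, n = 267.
Turán density bound = (5/6) · 267^2/2 = 118815/4 ≈ 29703.75

Turán's theorem: ex(n, K_{r+1}) is achieved by the complete r-partite Turán graph T(n, r) with parts as balanced as possible, and is at most (1 − 1/r) · n^2/2. For r = 6, n = 267: the density bound is (5/6) · 71289/2 = 118815/4 ≈ 29703.75. The integer-valued extremum is e(T(267, 6)) = 29703, which is strictly less than the density bound 118815/4 since 6 ∤ 267 (the parts of T(267, 6) cannot all be equal).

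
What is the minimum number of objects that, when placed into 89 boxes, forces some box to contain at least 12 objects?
n = (12 − 1)·89 + 1 = 980

By the generalised pigeonhole principle, to guarantee some box contains ≥ r objects we need more than (r − 1) · k objects total. Threshold: n = (r − 1) · k + 1. With r = 12 and k = 89: n = 11 · 89 + 1 = 979 + 1 = 980. For n = 979 = 11 · 89, we can put exactly 11 objects in every box, avoiding 12 in any single one — so 980 is tight.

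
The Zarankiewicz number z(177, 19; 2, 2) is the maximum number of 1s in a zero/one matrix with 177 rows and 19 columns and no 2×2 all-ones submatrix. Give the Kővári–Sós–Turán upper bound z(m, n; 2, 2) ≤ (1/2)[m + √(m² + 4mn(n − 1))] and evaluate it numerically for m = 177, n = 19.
z(177, 19; 2, 2) ≤ (1/2)[177 + √(177² + 4·177·19·18)] = (1/2)[177 + √273465] = 349.9694

Kővári–Sós–Turán: let r_1, ..., r_177 be the row sums and z = Σ r_i the total number of 1s. Each pair of columns can share at most one row with both entries 1 (else a 2×2 all-ones block appears), so Σ_i C(r_i, 2) ≤ C(19, 2) = 171. By convexity Σ_i C(r_i, 2) ≥ 177·C(z/177, 2) = z(z − 177)/(2·177), giving z² − 177z − 177·19·18 ≤ 0 and hence z ≤ (1/2)[177 + √(31329 + 4·60534)] = (1/2)[177 + √273465] ≈ (1/2)(177 + 522.9388) = 349.9694.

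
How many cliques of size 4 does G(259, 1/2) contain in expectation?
E[# K_4] = C(259, 4) · (1/2)^C(4, 2) = 183181376 / 2^6 = 2862209

For each 4-subset S of vertices (there are C(259, 4) = 183181376 such S), let X_S = 1 if S induces a K_4 (all C(4, 2) = 6 edges present). Then P(X_S = 1) = (1/2)^6 = 1/64. By linearity of expectation, E[# K_4] = C(259, 4) · (1/2)^6 = 183181376 / 64 = 2862209.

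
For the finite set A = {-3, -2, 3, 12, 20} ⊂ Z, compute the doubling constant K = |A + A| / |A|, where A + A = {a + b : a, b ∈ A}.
K = |A + A| / |A| = 15/5 = 3

Enumerate A + A = {a + b : a, b ∈ A}. With |A| = 5, there are |A|^2 = 25 ordered sum pairs; collecting distinct values, A + A = {-6, -5, -4, 0, 1, 6, 9, 10, 15, 17, 18, 23, 24, 32, 40}, so |A + A| = 15. Thus K = 15/5 = 3. For comparison, the minimum possible |A + A| over all 5-element sets is 2·5 − 1 = 9 (so min K = 9/5), attained only by arithmetic progressions.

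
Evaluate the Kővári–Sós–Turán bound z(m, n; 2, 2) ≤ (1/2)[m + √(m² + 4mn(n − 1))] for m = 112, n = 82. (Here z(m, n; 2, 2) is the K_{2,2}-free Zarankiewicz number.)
z(112, 82; 2, 2) ≤ (1/2)[112 + √(112² + 4·112·82·81)] = (1/2)[112 + √2988160] = 920.3148

Kővári–Sós–Turán: let r_1, ..., r_112 be the row sums and z = Σ r_i the total number of 1s. Each pair of columns can share at most one row with both entries 1 (else a 2×2 all-ones block appears), so Σ_i C(r_i, 2) ≤ C(82, 2) = 3321. By convexity Σ_i C(r_i, 2) ≥ 112·C(z/112, 2) = z(z − 112)/(2·112), giving z² − 112z − 112·82·81 ≤ 0 and hence z ≤ (1/2)[112 + √(12544 + 4·743904)] = (1/2)[112 + √2988160] ≈ (1/2)(112 + 1728.6295) = 920.3148.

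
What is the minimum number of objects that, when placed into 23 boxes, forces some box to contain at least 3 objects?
n = (3 − 1)·23 + 1 = 47

By the generalised pigeonhole principle, to guarantee some box contains ≥ r objects we need more than (r − 1) · k objects total. Threshold: n = (r − 1) · k + 1. With r = 3 and k = 23: n = 2 · 23 + 1 = 46 + 1 = 47. For n = 46 = 2 · 23, we can put exactly 2 objects in every box, avoiding 3 in any single one — so 47 is tight.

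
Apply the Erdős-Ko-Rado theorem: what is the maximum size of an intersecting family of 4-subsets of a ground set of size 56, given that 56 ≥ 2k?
max |F| = C(55, 3) = 26235

Erdős-Ko-Rado (1961): when n ≥ 2k, max |F| = C(n−1, k−1). The bound is attained by the star {A : i ∈ A} for any fixed i ∈ [n]. Here C(56−1, 4−1) = C(55, 3) = 26235.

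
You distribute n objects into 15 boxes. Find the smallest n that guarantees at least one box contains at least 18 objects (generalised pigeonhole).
n = (18 − 1)·15 + 1 = 256

By the generalised pigeonhole principle, to guarantee some box contains ≥ r objects we need more than (r − 1) · k objects total. Threshold: n = (r − 1) · k + 1. With r = 18 and k = 15: n = 17 · 15 + 1 = 255 + 1 = 256. For n = 255 = 17 · 15, we can put exactly 17 objects in every box, avoiding 18 in any single one — so 256 is tight.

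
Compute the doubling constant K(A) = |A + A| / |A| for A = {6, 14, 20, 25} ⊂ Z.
K = |A + A| / |A| = 10/4 = 5/2

Enumerate A + A = {a + b : a, b ∈ A}. With |A| = 4, there are |A|^2 = 16 ordered sum pairs; collecting distinct values, A + A = {12, 20, 26, 28, 31, 34, 39, 40, 45, 50}, so |A + A| = 10. Thus K = 10/4 = 5/2. For comparison, the minimum possible |A + A| over all 4-element sets is 2·4 − 1 = 7 (so min K = 7/4), attained only by arithmetic progressions.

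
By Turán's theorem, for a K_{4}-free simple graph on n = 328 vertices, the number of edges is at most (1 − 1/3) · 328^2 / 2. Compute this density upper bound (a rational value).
Turán density bound = (2/3) · 328^2/2 = 107584/3 ≈ 35861.3333

Turán's theorem: ex(n, K_{r+1}) is achieved by the complete r-partite Turán graph T(n, r) with parts as balanced as possible, and is at most (1 − 1/r) · n^2/2. For r = 3, n = 328: the density bound is (2/3) · 107584/2 = 107584/3 ≈ 35861.3333. The integer-valued extremum is e(T(328, 3)) = 35861, which is strictly less than the density bound 107584/3 since 3 ∤ 328 (the parts of T(328, 3) cannot all be equal).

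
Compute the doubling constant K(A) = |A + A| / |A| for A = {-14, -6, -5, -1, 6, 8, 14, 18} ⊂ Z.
K = |A + A| / |A| = 32/8 = 4

Enumerate A + A = {a + b : a, b ∈ A}. With |A| = 8, there are |A|^2 = 64 ordered sum pairs; collecting distinct values, A + A = {-28, -20, -19, -15, -12, -11, -10, -8, -7, -6, -2, 0, 1, 2, 3, 4, 5, 7, 8, 9, 12, 13, 14, 16, 17, 20, 22, 24, 26, 28, 32, 36}, so |A + A| = 32. Thus K = 32/8 = 4. For comparison, the minimum possible |A + A| over all 8-element sets is 2·8 − 1 = 15 (so min K = 15/8), attained only by arithmetic progressions.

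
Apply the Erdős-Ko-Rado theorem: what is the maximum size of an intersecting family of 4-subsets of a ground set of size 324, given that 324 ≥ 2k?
max |F| = C(323, 3) = 5564321

Erdős-Ko-Rado (1961): when n ≥ 2k, max |F| = C(n−1, k−1). The bound is attained by the star {A : i ∈ A} for any fixed i ∈ [n]. Here C(324−1, 4−1) = C(323, 3) = 5564321.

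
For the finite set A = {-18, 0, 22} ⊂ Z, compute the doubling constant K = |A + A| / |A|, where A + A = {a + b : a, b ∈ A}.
K = |A + A| / |A| = 6/3 = 2

Enumerate A + A = {a + b : a, b ∈ A}. With |A| = 3, there are |A|^2 = 9 ordered sum pairs; collecting distinct values, A + A = {-36, -18, 0, 4, 22, 44}, so |A + A| = 6. Thus K = 6/3 = 2. For comparison, the minimum possible |A + A| over all 3-element sets is 2·3 − 1 = 5 (so min K = 5/3), attained only by arithmetic progressions.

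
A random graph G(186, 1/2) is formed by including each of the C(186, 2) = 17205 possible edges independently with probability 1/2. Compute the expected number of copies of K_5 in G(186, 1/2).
E[# K_5] = C(186, 5) · (1/2)^C(5, 2) = 1757291172 / 2^10 = 439322793/256 ≈ 1716104.660156

For each 5-subset S of vertices (there are C(186, 5) = 1757291172 such S), let X_S = 1 if S induces a K_5 (all C(5, 2) = 10 edges present). Then P(X_S = 1) = (1/2)^10 = 1/1024. By linearity of expectation, E[# K_5] = C(186, 5) · (1/2)^10 = 1757291172 / 1024 = 439322793/256 ≈ 1716104.660156.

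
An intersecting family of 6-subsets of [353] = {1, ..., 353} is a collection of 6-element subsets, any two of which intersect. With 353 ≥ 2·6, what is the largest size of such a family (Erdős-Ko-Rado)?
max |F| = C(352, 5) = 43766442720

Erdős-Ko-Rado (1961): when n ≥ 2k, max |F| = C(n−1, k−1). The bound is attained by the star {A : i ∈ A} for any fixed i ∈ [n]. Here C(353−1, 6−1) = C(352, 5) = 43766442720.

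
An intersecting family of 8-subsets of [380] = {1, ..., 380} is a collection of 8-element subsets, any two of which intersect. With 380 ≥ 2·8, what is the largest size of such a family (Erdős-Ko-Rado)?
max |F| = C(379, 7) = 210785809612950

The Erdős-Ko-Rado theorem states: for n ≥ 2k, an intersecting family of k-subsets of an n-element set has size at most C(n − 1, k − 1), with equality for 'star' families {A ⊆ [n] : |A| = k, i ∈ A} (fix an element i). For n = 380, k = 8: C(379, 7) = 210785809612950.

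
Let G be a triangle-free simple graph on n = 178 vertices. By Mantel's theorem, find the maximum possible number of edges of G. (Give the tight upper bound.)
ex(178, K_3) = ⌊178^2/4⌋ = 7921

Mantel (1907): a triangle-free graph on n vertices has at most ⌊n^2/4⌋ edges, with equality for the complete bipartite graph K_{⌊n/2⌋, ⌈n/2⌉}. For n = 178: ⌊178^2/4⌋ = ⌊31684/4⌋ = 7921. The extremal graph is K_{89, 89}, which has 89·89 = 7921 edges.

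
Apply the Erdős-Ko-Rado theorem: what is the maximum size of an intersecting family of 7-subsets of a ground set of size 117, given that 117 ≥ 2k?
max |F| = C(116, 6) = 2967205528

The Erdős-Ko-Rado theorem states: for n ≥ 2k, an intersecting family of k-subsets of an n-element set has size at most C(n − 1, k − 1), with equality for 'star' families {A ⊆ [n] : |A| = k, i ∈ A} (fix an element i). For n = 117, k = 7: C(116, 6) = 2967205528.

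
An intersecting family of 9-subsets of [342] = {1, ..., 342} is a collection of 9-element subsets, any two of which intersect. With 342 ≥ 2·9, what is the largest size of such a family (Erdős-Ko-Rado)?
max |F| = C(341, 8) = 4174357337091370

Erdős-Ko-Rado (1961): when n ≥ 2k, max |F| = C(n−1, k−1). The bound is attained by the star {A : i ∈ A} for any fixed i ∈ [n]. Here C(342−1, 9−1) = C(341, 8) = 4174357337091370.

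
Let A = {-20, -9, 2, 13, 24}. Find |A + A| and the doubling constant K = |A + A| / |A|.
K = |A + A| / |A| = 9/5

Enumerate A + A = {a + b : a, b ∈ A}. With |A| = 5, there are |A|^2 = 25 ordered sum pairs; collecting distinct values, A + A = {-40, -29, -18, -7, 4, 15, 26, 37, 48}, so |A + A| = 9. Thus K = 9/5. Here |A + A| = 2|A| − 1 = 9, the minimum possible — so K = 9/5 is minimal, which holds iff A is an arithmetic progression.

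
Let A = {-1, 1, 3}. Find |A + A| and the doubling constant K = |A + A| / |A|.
K = |A + A| / |A| = 5/3

Enumerate A + A = {a + b : a, b ∈ A}. With |A| = 3, there are |A|^2 = 9 ordered sum pairs; collecting distinct values, A + A = {-2, 0, 2, 4, 6}, so |A + A| = 5. Thus K = 5/3. Here |A + A| = 2|A| − 1 = 5, the minimum possible — so K = 5/3 is minimal, which holds iff A is an arithmetic progression.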